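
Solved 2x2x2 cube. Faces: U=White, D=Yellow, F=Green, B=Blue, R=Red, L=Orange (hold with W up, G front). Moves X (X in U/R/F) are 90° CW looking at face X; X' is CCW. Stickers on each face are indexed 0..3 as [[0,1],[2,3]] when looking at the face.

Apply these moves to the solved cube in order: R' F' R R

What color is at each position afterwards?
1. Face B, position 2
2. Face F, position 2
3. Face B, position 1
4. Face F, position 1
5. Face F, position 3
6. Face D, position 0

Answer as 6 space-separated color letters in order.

After move 1 (R'): R=RRRR U=WBWB F=GWGW D=YGYG B=YBYB
After move 2 (F'): F=WWGG U=WBRR R=GRYR D=OOYG L=OBOW
After move 3 (R): R=YGRR U=WWRG F=WOGG D=OYYY B=RBBB
After move 4 (R): R=RYRG U=WORG F=WYGY D=OBYR B=GBWB
Query 1: B[2] = W
Query 2: F[2] = G
Query 3: B[1] = B
Query 4: F[1] = Y
Query 5: F[3] = Y
Query 6: D[0] = O

Answer: W G B Y Y O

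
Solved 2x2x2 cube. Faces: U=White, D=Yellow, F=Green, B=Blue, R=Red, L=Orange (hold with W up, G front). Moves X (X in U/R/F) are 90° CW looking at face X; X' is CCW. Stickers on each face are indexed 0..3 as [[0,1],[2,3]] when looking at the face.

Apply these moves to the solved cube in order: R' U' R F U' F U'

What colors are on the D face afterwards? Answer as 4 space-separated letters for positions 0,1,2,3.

After move 1 (R'): R=RRRR U=WBWB F=GWGW D=YGYG B=YBYB
After move 2 (U'): U=BBWW F=OOGW R=GWRR B=RRYB L=YBOO
After move 3 (R): R=RGRW U=BOWW F=OGGG D=YYYR B=WRBB
After move 4 (F): F=GOGG U=BOOB R=WGWW D=RRYR L=YYOY
After move 5 (U'): U=OBBO F=YYGG R=GOWW B=WGBB L=WROY
After move 6 (F): F=GYGY U=OBYR R=BOOW D=WGYR L=WROR
After move 7 (U'): U=BROY F=WRGY R=GYOW B=BOBB L=WGOR
Query: D face = WGYR

Answer: W G Y R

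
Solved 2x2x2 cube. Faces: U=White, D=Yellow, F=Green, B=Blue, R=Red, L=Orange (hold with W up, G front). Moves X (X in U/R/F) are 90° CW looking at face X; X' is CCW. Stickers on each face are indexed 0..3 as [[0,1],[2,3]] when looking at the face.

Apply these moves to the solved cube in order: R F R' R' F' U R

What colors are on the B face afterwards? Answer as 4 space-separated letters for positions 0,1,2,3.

Answer: R B W B

Derivation:
After move 1 (R): R=RRRR U=WGWG F=GYGY D=YBYB B=WBWB
After move 2 (F): F=GGYY U=WGOO R=WRGR D=RRYB L=OYOB
After move 3 (R'): R=RRWG U=WWOW F=GGYO D=RGYY B=BBRB
After move 4 (R'): R=RGRW U=WROB F=GWYW D=RGYO B=YBGB
After move 5 (F'): F=WWGY U=WRRR R=GGRW D=YBYO L=OBOO
After move 6 (U): U=RWRR F=GGGY R=YBRW B=OBGB L=WWOO
After move 7 (R): R=RYWB U=RGRY F=GBGO D=YGYO B=RBWB
Query: B face = RBWB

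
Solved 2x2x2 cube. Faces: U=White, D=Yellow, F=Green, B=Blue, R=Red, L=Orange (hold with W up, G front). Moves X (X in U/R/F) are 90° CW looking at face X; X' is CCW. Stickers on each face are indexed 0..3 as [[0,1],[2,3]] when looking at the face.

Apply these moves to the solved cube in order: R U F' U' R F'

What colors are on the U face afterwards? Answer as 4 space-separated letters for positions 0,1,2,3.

After move 1 (R): R=RRRR U=WGWG F=GYGY D=YBYB B=WBWB
After move 2 (U): U=WWGG F=RRGY R=WBRR B=OOWB L=GYOO
After move 3 (F'): F=RYRG U=WWWR R=BBYR D=YOYB L=GGOG
After move 4 (U'): U=WRWW F=GGRG R=RYYR B=BBWB L=OOOG
After move 5 (R): R=YRRY U=WGWG F=GORB D=YWYB B=WBRB
After move 6 (F'): F=OBGR U=WGYR R=WRYY D=OGYB L=OGOW
Query: U face = WGYR

Answer: W G Y R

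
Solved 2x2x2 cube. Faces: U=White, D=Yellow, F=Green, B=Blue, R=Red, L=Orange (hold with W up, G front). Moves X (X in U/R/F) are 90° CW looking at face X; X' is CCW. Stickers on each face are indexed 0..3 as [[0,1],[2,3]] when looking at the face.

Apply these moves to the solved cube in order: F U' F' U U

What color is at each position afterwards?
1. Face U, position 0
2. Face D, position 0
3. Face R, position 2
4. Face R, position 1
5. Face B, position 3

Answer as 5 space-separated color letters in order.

After move 1 (F): F=GGGG U=WWOO R=WRWR D=RRYY L=OYOY
After move 2 (U'): U=WOWO F=OYGG R=GGWR B=WRBB L=BBOY
After move 3 (F'): F=YGOG U=WOGW R=RGRR D=BYYY L=BOOW
After move 4 (U): U=GWWO F=RGOG R=WRRR B=BOBB L=YGOW
After move 5 (U): U=WGOW F=WROG R=BORR B=YGBB L=RGOW
Query 1: U[0] = W
Query 2: D[0] = B
Query 3: R[2] = R
Query 4: R[1] = O
Query 5: B[3] = B

Answer: W B R O B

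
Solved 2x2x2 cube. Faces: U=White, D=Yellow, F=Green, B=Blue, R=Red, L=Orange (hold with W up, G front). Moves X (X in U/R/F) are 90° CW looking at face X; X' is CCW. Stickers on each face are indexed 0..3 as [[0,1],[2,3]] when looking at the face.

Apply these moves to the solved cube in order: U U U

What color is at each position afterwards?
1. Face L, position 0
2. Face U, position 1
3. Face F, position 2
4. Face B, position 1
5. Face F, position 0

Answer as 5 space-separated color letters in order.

After move 1 (U): U=WWWW F=RRGG R=BBRR B=OOBB L=GGOO
After move 2 (U): U=WWWW F=BBGG R=OORR B=GGBB L=RROO
After move 3 (U): U=WWWW F=OOGG R=GGRR B=RRBB L=BBOO
Query 1: L[0] = B
Query 2: U[1] = W
Query 3: F[2] = G
Query 4: B[1] = R
Query 5: F[0] = O

Answer: B W G R O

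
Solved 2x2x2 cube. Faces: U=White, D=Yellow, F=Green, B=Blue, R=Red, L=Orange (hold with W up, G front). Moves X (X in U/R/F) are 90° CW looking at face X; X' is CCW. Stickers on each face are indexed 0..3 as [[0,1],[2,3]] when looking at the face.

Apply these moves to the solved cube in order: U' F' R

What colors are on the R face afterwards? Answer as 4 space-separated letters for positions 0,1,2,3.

Answer: Y Y R G

Derivation:
After move 1 (U'): U=WWWW F=OOGG R=GGRR B=RRBB L=BBOO
After move 2 (F'): F=OGOG U=WWGR R=YGYR D=BOYY L=BWOW
After move 3 (R): R=YYRG U=WGGG F=OOOY D=BBYR B=RRWB
Query: R face = YYRG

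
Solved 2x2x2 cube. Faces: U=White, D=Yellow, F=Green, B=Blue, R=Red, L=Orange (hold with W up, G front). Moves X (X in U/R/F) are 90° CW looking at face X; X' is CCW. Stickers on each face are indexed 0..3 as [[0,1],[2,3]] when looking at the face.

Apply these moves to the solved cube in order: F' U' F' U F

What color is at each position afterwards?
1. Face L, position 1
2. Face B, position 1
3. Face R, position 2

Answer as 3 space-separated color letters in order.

Answer: B R R

Derivation:
After move 1 (F'): F=GGGG U=WWRR R=YRYR D=OOYY L=OWOW
After move 2 (U'): U=WRWR F=OWGG R=GGYR B=YRBB L=BBOW
After move 3 (F'): F=WGOG U=WRGY R=OGOR D=BWYY L=BROW
After move 4 (U): U=GWYR F=OGOG R=YROR B=BRBB L=WGOW
After move 5 (F): F=OOGG U=GWWG R=YRRR D=OYYY L=WBOW
Query 1: L[1] = B
Query 2: B[1] = R
Query 3: R[2] = R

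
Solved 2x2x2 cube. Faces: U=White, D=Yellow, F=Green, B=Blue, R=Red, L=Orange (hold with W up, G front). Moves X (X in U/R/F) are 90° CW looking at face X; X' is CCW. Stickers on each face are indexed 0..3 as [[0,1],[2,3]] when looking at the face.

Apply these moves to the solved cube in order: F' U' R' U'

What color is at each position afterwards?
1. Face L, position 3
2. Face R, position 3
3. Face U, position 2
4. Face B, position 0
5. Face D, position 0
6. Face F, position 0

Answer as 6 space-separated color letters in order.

Answer: W Y W G O B

Derivation:
After move 1 (F'): F=GGGG U=WWRR R=YRYR D=OOYY L=OWOW
After move 2 (U'): U=WRWR F=OWGG R=GGYR B=YRBB L=BBOW
After move 3 (R'): R=GRGY U=WBWY F=ORGR D=OWYG B=YROB
After move 4 (U'): U=BYWW F=BBGR R=ORGY B=GROB L=YROW
Query 1: L[3] = W
Query 2: R[3] = Y
Query 3: U[2] = W
Query 4: B[0] = G
Query 5: D[0] = O
Query 6: F[0] = B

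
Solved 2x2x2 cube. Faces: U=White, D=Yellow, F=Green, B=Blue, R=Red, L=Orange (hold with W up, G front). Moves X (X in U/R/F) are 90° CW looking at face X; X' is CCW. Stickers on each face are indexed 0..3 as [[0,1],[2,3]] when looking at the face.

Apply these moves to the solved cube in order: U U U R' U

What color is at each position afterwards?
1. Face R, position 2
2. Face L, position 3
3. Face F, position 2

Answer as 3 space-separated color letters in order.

Answer: G O G

Derivation:
After move 1 (U): U=WWWW F=RRGG R=BBRR B=OOBB L=GGOO
After move 2 (U): U=WWWW F=BBGG R=OORR B=GGBB L=RROO
After move 3 (U): U=WWWW F=OOGG R=GGRR B=RRBB L=BBOO
After move 4 (R'): R=GRGR U=WBWR F=OWGW D=YOYG B=YRYB
After move 5 (U): U=WWRB F=GRGW R=YRGR B=BBYB L=OWOO
Query 1: R[2] = G
Query 2: L[3] = O
Query 3: F[2] = G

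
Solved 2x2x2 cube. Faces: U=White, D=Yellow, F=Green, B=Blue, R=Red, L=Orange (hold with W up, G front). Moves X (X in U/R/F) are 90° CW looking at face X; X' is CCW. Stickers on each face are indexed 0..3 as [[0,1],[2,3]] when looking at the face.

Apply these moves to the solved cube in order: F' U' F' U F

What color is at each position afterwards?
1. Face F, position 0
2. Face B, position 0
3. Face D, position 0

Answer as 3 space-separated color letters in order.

After move 1 (F'): F=GGGG U=WWRR R=YRYR D=OOYY L=OWOW
After move 2 (U'): U=WRWR F=OWGG R=GGYR B=YRBB L=BBOW
After move 3 (F'): F=WGOG U=WRGY R=OGOR D=BWYY L=BROW
After move 4 (U): U=GWYR F=OGOG R=YROR B=BRBB L=WGOW
After move 5 (F): F=OOGG U=GWWG R=YRRR D=OYYY L=WBOW
Query 1: F[0] = O
Query 2: B[0] = B
Query 3: D[0] = O

Answer: O B O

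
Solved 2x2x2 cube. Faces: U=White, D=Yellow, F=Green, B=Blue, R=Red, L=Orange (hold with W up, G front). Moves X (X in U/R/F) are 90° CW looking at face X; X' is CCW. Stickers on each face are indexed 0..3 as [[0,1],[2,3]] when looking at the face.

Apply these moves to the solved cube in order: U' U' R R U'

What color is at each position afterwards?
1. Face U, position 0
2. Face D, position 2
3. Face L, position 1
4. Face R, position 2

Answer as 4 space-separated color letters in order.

After move 1 (U'): U=WWWW F=OOGG R=GGRR B=RRBB L=BBOO
After move 2 (U'): U=WWWW F=BBGG R=OORR B=GGBB L=RROO
After move 3 (R): R=RORO U=WBWG F=BYGY D=YBYG B=WGWB
After move 4 (R): R=RROO U=WYWY F=BBGG D=YWYW B=GGBB
After move 5 (U'): U=YYWW F=RRGG R=BBOO B=RRBB L=GGOO
Query 1: U[0] = Y
Query 2: D[2] = Y
Query 3: L[1] = G
Query 4: R[2] = O

Answer: Y Y G O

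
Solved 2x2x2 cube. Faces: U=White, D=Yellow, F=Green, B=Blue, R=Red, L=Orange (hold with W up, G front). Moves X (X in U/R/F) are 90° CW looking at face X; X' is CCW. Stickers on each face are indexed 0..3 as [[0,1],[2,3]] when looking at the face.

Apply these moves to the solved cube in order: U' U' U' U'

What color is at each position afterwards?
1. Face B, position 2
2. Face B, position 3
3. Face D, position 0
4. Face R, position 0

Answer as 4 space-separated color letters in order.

Answer: B B Y R

Derivation:
After move 1 (U'): U=WWWW F=OOGG R=GGRR B=RRBB L=BBOO
After move 2 (U'): U=WWWW F=BBGG R=OORR B=GGBB L=RROO
After move 3 (U'): U=WWWW F=RRGG R=BBRR B=OOBB L=GGOO
After move 4 (U'): U=WWWW F=GGGG R=RRRR B=BBBB L=OOOO
Query 1: B[2] = B
Query 2: B[3] = B
Query 3: D[0] = Y
Query 4: R[0] = R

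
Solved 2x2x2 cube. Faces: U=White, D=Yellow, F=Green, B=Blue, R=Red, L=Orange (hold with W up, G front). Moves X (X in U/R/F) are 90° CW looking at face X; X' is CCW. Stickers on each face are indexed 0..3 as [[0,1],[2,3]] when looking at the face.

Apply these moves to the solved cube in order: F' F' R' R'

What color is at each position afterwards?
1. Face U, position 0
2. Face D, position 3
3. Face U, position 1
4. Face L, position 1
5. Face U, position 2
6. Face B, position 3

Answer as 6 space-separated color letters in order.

After move 1 (F'): F=GGGG U=WWRR R=YRYR D=OOYY L=OWOW
After move 2 (F'): F=GGGG U=WWYY R=OROR D=WWYY L=OROR
After move 3 (R'): R=RROO U=WBYB F=GWGY D=WGYG B=YBWB
After move 4 (R'): R=RORO U=WWYY F=GBGB D=WWYY B=GBGB
Query 1: U[0] = W
Query 2: D[3] = Y
Query 3: U[1] = W
Query 4: L[1] = R
Query 5: U[2] = Y
Query 6: B[3] = B

Answer: W Y W R Y B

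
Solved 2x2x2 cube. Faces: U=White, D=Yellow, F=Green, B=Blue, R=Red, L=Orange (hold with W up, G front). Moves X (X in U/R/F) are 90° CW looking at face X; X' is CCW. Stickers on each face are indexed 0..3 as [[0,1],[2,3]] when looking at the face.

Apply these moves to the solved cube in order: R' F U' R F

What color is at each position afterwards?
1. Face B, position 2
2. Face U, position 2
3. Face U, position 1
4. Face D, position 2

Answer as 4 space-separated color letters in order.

Answer: O G Y Y

Derivation:
After move 1 (R'): R=RRRR U=WBWB F=GWGW D=YGYG B=YBYB
After move 2 (F): F=GGWW U=WBOO R=WRBR D=RRYG L=OYOG
After move 3 (U'): U=BOWO F=OYWW R=GGBR B=WRYB L=YBOG
After move 4 (R): R=BGRG U=BYWW F=ORWG D=RYYW B=OROB
After move 5 (F): F=WOGR U=BYGB R=WGWG D=RBYW L=YROY
Query 1: B[2] = O
Query 2: U[2] = G
Query 3: U[1] = Y
Query 4: D[2] = Y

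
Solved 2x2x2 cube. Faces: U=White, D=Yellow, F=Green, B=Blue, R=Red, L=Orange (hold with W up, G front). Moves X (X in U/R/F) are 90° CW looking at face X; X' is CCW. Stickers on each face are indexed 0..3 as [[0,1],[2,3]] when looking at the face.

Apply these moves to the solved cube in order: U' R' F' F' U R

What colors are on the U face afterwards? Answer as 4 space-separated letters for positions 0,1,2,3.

After move 1 (U'): U=WWWW F=OOGG R=GGRR B=RRBB L=BBOO
After move 2 (R'): R=GRGR U=WBWR F=OWGW D=YOYG B=YRYB
After move 3 (F'): F=WWOG U=WBGG R=ORYR D=BOYG L=BROW
After move 4 (F'): F=WGWO U=WBOY R=ORBR D=RWYG L=BGOG
After move 5 (U): U=OWYB F=ORWO R=YRBR B=BGYB L=WGOG
After move 6 (R): R=BYRR U=ORYO F=OWWG D=RYYB B=BGWB
Query: U face = ORYO

Answer: O R Y O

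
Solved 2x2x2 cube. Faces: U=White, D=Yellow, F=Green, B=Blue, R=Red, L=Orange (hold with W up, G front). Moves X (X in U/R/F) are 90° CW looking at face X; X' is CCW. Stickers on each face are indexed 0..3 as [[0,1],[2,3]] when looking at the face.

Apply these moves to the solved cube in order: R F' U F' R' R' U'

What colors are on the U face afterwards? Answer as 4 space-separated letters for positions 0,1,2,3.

Answer: W B R W

Derivation:
After move 1 (R): R=RRRR U=WGWG F=GYGY D=YBYB B=WBWB
After move 2 (F'): F=YYGG U=WGRR R=BRYR D=OOYB L=OGOW
After move 3 (U): U=RWRG F=BRGG R=WBYR B=OGWB L=YYOW
After move 4 (F'): F=RGBG U=RWWY R=OBOR D=YWYB L=YGOR
After move 5 (R'): R=BROO U=RWWO F=RWBY D=YGYG B=BGWB
After move 6 (R'): R=ROBO U=RWWB F=RWBO D=YWYY B=GGGB
After move 7 (U'): U=WBRW F=YGBO R=RWBO B=ROGB L=GGOR
Query: U face = WBRW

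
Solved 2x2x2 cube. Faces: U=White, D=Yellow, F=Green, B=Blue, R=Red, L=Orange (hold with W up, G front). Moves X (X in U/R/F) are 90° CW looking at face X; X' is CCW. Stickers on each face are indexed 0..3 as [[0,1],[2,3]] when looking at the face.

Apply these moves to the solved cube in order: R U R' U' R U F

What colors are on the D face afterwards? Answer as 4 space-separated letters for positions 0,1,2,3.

Answer: R G Y B

Derivation:
After move 1 (R): R=RRRR U=WGWG F=GYGY D=YBYB B=WBWB
After move 2 (U): U=WWGG F=RRGY R=WBRR B=OOWB L=GYOO
After move 3 (R'): R=BRWR U=WWGO F=RWGG D=YRYY B=BOBB
After move 4 (U'): U=WOWG F=GYGG R=RWWR B=BRBB L=BOOO
After move 5 (R): R=WRRW U=WYWG F=GRGY D=YBYB B=GROB
After move 6 (U): U=WWGY F=WRGY R=GRRW B=BOOB L=GROO
After move 7 (F): F=GWYR U=WWOR R=GRYW D=RGYB L=GYOB
Query: D face = RGYB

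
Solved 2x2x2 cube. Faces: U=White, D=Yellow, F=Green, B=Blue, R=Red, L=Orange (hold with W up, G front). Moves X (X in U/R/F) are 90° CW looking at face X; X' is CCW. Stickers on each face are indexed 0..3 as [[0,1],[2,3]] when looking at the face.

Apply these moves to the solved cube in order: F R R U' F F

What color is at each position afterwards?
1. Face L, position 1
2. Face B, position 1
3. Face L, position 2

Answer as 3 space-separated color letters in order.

After move 1 (F): F=GGGG U=WWOO R=WRWR D=RRYY L=OYOY
After move 2 (R): R=WWRR U=WGOG F=GRGY D=RBYB B=OBWB
After move 3 (R): R=RWRW U=WROY F=GBGB D=RWYO B=GBGB
After move 4 (U'): U=RYWO F=OYGB R=GBRW B=RWGB L=GBOY
After move 5 (F): F=GOBY U=RYYB R=WBOW D=RGYO L=GROW
After move 6 (F): F=BGYO U=RYWR R=YBBW D=OWYO L=GROG
Query 1: L[1] = R
Query 2: B[1] = W
Query 3: L[2] = O

Answer: R W O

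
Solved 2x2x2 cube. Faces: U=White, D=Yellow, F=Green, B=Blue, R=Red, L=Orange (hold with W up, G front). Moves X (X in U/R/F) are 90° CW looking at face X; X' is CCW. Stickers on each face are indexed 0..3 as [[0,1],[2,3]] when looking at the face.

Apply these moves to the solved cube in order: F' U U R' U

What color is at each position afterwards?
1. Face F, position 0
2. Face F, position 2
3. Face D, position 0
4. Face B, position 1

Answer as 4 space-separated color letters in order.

Answer: W G O R

Derivation:
After move 1 (F'): F=GGGG U=WWRR R=YRYR D=OOYY L=OWOW
After move 2 (U): U=RWRW F=YRGG R=BBYR B=OWBB L=GGOW
After move 3 (U): U=RRWW F=BBGG R=OWYR B=GGBB L=YROW
After move 4 (R'): R=WROY U=RBWG F=BRGW D=OBYG B=YGOB
After move 5 (U): U=WRGB F=WRGW R=YGOY B=YROB L=BROW
Query 1: F[0] = W
Query 2: F[2] = G
Query 3: D[0] = O
Query 4: B[1] = R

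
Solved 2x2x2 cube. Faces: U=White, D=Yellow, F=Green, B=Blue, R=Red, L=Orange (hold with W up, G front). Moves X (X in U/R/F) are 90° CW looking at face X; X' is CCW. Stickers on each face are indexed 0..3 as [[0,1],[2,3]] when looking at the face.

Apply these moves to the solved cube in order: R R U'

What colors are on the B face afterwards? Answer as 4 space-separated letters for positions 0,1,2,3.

Answer: R R G B

Derivation:
After move 1 (R): R=RRRR U=WGWG F=GYGY D=YBYB B=WBWB
After move 2 (R): R=RRRR U=WYWY F=GBGB D=YWYW B=GBGB
After move 3 (U'): U=YYWW F=OOGB R=GBRR B=RRGB L=GBOO
Query: B face = RRGB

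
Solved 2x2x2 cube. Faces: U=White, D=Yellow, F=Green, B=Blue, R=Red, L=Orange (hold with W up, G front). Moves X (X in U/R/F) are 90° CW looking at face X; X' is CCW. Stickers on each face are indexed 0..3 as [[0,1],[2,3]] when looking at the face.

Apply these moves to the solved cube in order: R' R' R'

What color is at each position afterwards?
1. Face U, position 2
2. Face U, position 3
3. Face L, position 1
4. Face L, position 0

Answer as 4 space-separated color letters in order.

Answer: W G O O

Derivation:
After move 1 (R'): R=RRRR U=WBWB F=GWGW D=YGYG B=YBYB
After move 2 (R'): R=RRRR U=WYWY F=GBGB D=YWYW B=GBGB
After move 3 (R'): R=RRRR U=WGWG F=GYGY D=YBYB B=WBWB
Query 1: U[2] = W
Query 2: U[3] = G
Query 3: L[1] = O
Query 4: L[0] = O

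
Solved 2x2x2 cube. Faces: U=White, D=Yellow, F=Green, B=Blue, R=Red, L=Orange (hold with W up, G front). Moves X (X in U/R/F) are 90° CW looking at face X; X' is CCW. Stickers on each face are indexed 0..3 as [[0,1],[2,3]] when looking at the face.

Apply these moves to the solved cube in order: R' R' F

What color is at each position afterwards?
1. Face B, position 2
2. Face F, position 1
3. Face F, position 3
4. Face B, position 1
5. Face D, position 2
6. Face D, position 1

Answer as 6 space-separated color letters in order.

Answer: G G B B Y R

Derivation:
After move 1 (R'): R=RRRR U=WBWB F=GWGW D=YGYG B=YBYB
After move 2 (R'): R=RRRR U=WYWY F=GBGB D=YWYW B=GBGB
After move 3 (F): F=GGBB U=WYOO R=WRYR D=RRYW L=OYOW
Query 1: B[2] = G
Query 2: F[1] = G
Query 3: F[3] = B
Query 4: B[1] = B
Query 5: D[2] = Y
Query 6: D[1] = R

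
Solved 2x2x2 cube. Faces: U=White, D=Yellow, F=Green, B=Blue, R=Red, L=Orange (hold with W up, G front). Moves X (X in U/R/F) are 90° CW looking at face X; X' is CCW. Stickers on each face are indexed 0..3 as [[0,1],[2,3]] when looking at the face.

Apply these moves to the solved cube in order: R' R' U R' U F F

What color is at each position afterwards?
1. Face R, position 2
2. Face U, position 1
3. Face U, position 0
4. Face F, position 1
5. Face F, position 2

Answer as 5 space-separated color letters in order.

After move 1 (R'): R=RRRR U=WBWB F=GWGW D=YGYG B=YBYB
After move 2 (R'): R=RRRR U=WYWY F=GBGB D=YWYW B=GBGB
After move 3 (U): U=WWYY F=RRGB R=GBRR B=OOGB L=GBOO
After move 4 (R'): R=BRGR U=WGYO F=RWGY D=YRYB B=WOWB
After move 5 (U): U=YWOG F=BRGY R=WOGR B=GBWB L=RWOO
After move 6 (F): F=GBYR U=YWOW R=OOGR D=GWYB L=RYOR
After move 7 (F): F=YGRB U=YWRY R=OOWR D=GOYB L=RGOW
Query 1: R[2] = W
Query 2: U[1] = W
Query 3: U[0] = Y
Query 4: F[1] = G
Query 5: F[2] = R

Answer: W W Y G R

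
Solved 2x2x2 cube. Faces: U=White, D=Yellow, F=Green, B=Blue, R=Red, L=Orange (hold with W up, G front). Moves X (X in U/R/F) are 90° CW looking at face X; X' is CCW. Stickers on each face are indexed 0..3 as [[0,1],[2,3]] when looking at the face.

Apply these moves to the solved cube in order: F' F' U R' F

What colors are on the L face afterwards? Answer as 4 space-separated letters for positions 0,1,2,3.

Answer: G W O R

Derivation:
After move 1 (F'): F=GGGG U=WWRR R=YRYR D=OOYY L=OWOW
After move 2 (F'): F=GGGG U=WWYY R=OROR D=WWYY L=OROR
After move 3 (U): U=YWYW F=ORGG R=BBOR B=ORBB L=GGOR
After move 4 (R'): R=BRBO U=YBYO F=OWGW D=WRYG B=YRWB
After move 5 (F): F=GOWW U=YBRG R=YROO D=BBYG L=GWOR
Query: L face = GWOR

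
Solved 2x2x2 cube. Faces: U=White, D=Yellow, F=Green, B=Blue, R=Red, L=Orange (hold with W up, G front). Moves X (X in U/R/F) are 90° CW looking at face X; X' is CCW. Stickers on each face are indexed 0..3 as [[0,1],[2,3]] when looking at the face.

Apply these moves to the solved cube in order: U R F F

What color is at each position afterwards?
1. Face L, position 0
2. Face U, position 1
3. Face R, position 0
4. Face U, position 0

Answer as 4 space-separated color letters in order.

After move 1 (U): U=WWWW F=RRGG R=BBRR B=OOBB L=GGOO
After move 2 (R): R=RBRB U=WRWG F=RYGY D=YBYO B=WOWB
After move 3 (F): F=GRYY U=WROG R=WBGB D=RRYO L=GYOB
After move 4 (F): F=YGYR U=WRBY R=OBGB D=GWYO L=GROR
Query 1: L[0] = G
Query 2: U[1] = R
Query 3: R[0] = O
Query 4: U[0] = W

Answer: G R O W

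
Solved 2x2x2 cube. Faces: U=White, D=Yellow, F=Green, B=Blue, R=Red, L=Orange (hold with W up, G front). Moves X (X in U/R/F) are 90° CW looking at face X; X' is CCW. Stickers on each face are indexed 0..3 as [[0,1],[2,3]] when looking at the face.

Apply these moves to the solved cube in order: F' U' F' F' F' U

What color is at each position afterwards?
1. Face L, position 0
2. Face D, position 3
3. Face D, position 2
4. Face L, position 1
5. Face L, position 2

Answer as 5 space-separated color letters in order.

After move 1 (F'): F=GGGG U=WWRR R=YRYR D=OOYY L=OWOW
After move 2 (U'): U=WRWR F=OWGG R=GGYR B=YRBB L=BBOW
After move 3 (F'): F=WGOG U=WRGY R=OGOR D=BWYY L=BROW
After move 4 (F'): F=GGWO U=WROO R=WGBR D=RWYY L=BYOG
After move 5 (F'): F=GOGW U=WRWB R=WGRR D=YGYY L=BOOO
After move 6 (U): U=WWBR F=WGGW R=YRRR B=BOBB L=GOOO
Query 1: L[0] = G
Query 2: D[3] = Y
Query 3: D[2] = Y
Query 4: L[1] = O
Query 5: L[2] = O

Answer: G Y Y O O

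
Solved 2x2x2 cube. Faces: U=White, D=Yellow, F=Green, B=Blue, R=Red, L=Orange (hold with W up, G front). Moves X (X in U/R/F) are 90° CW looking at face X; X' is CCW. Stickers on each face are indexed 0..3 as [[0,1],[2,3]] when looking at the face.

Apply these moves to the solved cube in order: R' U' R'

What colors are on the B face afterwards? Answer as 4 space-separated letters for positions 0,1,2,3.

After move 1 (R'): R=RRRR U=WBWB F=GWGW D=YGYG B=YBYB
After move 2 (U'): U=BBWW F=OOGW R=GWRR B=RRYB L=YBOO
After move 3 (R'): R=WRGR U=BYWR F=OBGW D=YOYW B=GRGB
Query: B face = GRGB

Answer: G R G B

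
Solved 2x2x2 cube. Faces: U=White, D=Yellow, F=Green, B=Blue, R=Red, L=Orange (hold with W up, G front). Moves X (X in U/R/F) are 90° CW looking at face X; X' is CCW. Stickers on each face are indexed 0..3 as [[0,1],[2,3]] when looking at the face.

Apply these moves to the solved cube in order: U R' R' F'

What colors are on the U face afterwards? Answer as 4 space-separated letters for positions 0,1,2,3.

Answer: W Y R B

Derivation:
After move 1 (U): U=WWWW F=RRGG R=BBRR B=OOBB L=GGOO
After move 2 (R'): R=BRBR U=WBWO F=RWGW D=YRYG B=YOYB
After move 3 (R'): R=RRBB U=WYWY F=RBGO D=YWYW B=GORB
After move 4 (F'): F=BORG U=WYRB R=WRYB D=GOYW L=GYOW
Query: U face = WYRB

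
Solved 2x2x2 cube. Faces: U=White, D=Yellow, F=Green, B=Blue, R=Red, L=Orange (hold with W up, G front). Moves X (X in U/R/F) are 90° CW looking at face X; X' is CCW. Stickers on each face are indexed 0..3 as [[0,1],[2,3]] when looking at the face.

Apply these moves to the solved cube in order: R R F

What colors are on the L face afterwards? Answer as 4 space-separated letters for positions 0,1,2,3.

After move 1 (R): R=RRRR U=WGWG F=GYGY D=YBYB B=WBWB
After move 2 (R): R=RRRR U=WYWY F=GBGB D=YWYW B=GBGB
After move 3 (F): F=GGBB U=WYOO R=WRYR D=RRYW L=OYOW
Query: L face = OYOW

Answer: O Y O W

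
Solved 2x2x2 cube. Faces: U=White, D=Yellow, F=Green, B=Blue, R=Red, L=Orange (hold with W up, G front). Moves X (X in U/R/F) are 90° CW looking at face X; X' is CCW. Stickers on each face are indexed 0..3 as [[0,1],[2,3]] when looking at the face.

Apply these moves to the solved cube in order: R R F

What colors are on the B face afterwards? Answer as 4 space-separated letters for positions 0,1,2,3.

Answer: G B G B

Derivation:
After move 1 (R): R=RRRR U=WGWG F=GYGY D=YBYB B=WBWB
After move 2 (R): R=RRRR U=WYWY F=GBGB D=YWYW B=GBGB
After move 3 (F): F=GGBB U=WYOO R=WRYR D=RRYW L=OYOW
Query: B face = GBGB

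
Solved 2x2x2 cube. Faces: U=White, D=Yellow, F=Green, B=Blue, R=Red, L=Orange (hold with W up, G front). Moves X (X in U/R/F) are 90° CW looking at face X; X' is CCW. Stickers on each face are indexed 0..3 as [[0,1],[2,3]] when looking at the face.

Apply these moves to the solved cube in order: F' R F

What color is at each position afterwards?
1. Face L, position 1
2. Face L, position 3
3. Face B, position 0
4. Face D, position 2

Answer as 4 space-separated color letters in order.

After move 1 (F'): F=GGGG U=WWRR R=YRYR D=OOYY L=OWOW
After move 2 (R): R=YYRR U=WGRG F=GOGY D=OBYB B=RBWB
After move 3 (F): F=GGYO U=WGWW R=RYGR D=RYYB L=OOOB
Query 1: L[1] = O
Query 2: L[3] = B
Query 3: B[0] = R
Query 4: D[2] = Y

Answer: O B R Y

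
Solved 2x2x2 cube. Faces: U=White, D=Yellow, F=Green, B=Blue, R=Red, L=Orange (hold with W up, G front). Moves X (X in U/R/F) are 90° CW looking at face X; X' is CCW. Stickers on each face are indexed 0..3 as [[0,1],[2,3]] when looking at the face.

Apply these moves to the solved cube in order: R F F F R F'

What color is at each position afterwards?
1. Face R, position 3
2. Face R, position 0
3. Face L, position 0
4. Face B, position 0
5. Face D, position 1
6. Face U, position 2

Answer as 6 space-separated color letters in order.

After move 1 (R): R=RRRR U=WGWG F=GYGY D=YBYB B=WBWB
After move 2 (F): F=GGYY U=WGOO R=WRGR D=RRYB L=OYOB
After move 3 (F): F=YGYG U=WGBY R=OROR D=GWYB L=OROR
After move 4 (F): F=YYGG U=WGRR R=BRYR D=OOYB L=OGOW
After move 5 (R): R=YBRR U=WYRG F=YOGB D=OWYW B=RBGB
After move 6 (F'): F=OBYG U=WYYR R=WBOR D=GWYW L=OGOR
Query 1: R[3] = R
Query 2: R[0] = W
Query 3: L[0] = O
Query 4: B[0] = R
Query 5: D[1] = W
Query 6: U[2] = Y

Answer: R W O R W Y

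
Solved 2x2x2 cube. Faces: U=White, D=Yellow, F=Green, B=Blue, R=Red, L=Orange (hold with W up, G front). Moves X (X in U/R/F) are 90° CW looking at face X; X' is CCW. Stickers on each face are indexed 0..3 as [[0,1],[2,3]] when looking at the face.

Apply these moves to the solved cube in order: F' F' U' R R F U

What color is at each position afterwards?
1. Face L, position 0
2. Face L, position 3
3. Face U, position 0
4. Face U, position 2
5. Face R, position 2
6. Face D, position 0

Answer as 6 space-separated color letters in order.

After move 1 (F'): F=GGGG U=WWRR R=YRYR D=OOYY L=OWOW
After move 2 (F'): F=GGGG U=WWYY R=OROR D=WWYY L=OROR
After move 3 (U'): U=WYWY F=ORGG R=GGOR B=ORBB L=BBOR
After move 4 (R): R=OGRG U=WRWG F=OWGY D=WBYO B=YRYB
After move 5 (R): R=ROGG U=WWWY F=OBGO D=WYYY B=GRRB
After move 6 (F): F=GOOB U=WWRB R=WOYG D=GRYY L=BWOY
After move 7 (U): U=RWBW F=WOOB R=GRYG B=BWRB L=GOOY
Query 1: L[0] = G
Query 2: L[3] = Y
Query 3: U[0] = R
Query 4: U[2] = B
Query 5: R[2] = Y
Query 6: D[0] = G

Answer: G Y R B Y G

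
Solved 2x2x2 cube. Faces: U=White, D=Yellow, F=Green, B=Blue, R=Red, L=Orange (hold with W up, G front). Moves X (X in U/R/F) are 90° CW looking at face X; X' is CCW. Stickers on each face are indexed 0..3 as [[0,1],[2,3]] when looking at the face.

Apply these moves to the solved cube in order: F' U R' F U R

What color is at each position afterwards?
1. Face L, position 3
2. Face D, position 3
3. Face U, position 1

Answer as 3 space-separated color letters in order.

After move 1 (F'): F=GGGG U=WWRR R=YRYR D=OOYY L=OWOW
After move 2 (U): U=RWRW F=YRGG R=BBYR B=OWBB L=GGOW
After move 3 (R'): R=BRBY U=RBRO F=YWGW D=ORYG B=YWOB
After move 4 (F): F=GYWW U=RBWG R=RROY D=BBYG L=GOOR
After move 5 (U): U=WRGB F=RRWW R=YWOY B=GOOB L=GYOR
After move 6 (R): R=OYYW U=WRGW F=RBWG D=BOYG B=BORB
Query 1: L[3] = R
Query 2: D[3] = G
Query 3: U[1] = R

Answer: R G R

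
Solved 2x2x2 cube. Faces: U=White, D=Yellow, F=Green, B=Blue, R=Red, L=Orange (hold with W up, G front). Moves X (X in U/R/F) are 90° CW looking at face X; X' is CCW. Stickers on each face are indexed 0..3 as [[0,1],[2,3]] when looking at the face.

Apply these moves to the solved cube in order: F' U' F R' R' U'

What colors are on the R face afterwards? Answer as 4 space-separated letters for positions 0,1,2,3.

Answer: G B G W

Derivation:
After move 1 (F'): F=GGGG U=WWRR R=YRYR D=OOYY L=OWOW
After move 2 (U'): U=WRWR F=OWGG R=GGYR B=YRBB L=BBOW
After move 3 (F): F=GOGW U=WRWB R=WGRR D=YGYY L=BOOO
After move 4 (R'): R=GRWR U=WBWY F=GRGB D=YOYW B=YRGB
After move 5 (R'): R=RRGW U=WGWY F=GBGY D=YRYB B=WROB
After move 6 (U'): U=GYWW F=BOGY R=GBGW B=RROB L=WROO
Query: R face = GBGW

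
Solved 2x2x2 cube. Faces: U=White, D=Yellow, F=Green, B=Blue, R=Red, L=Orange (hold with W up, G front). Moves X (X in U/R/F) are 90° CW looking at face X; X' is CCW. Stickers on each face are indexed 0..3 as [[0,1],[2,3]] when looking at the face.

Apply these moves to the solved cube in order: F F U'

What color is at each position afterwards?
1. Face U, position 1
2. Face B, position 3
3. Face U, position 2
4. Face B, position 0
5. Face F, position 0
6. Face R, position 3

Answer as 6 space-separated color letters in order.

After move 1 (F): F=GGGG U=WWOO R=WRWR D=RRYY L=OYOY
After move 2 (F): F=GGGG U=WWYY R=OROR D=WWYY L=OROR
After move 3 (U'): U=WYWY F=ORGG R=GGOR B=ORBB L=BBOR
Query 1: U[1] = Y
Query 2: B[3] = B
Query 3: U[2] = W
Query 4: B[0] = O
Query 5: F[0] = O
Query 6: R[3] = R

Answer: Y B W O O R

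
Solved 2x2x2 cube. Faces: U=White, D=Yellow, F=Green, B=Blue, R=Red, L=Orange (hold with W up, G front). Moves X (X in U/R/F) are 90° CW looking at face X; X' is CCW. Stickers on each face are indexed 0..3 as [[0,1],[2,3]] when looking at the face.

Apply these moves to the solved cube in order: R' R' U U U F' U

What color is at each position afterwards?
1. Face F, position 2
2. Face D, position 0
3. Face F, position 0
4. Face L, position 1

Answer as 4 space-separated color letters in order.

After move 1 (R'): R=RRRR U=WBWB F=GWGW D=YGYG B=YBYB
After move 2 (R'): R=RRRR U=WYWY F=GBGB D=YWYW B=GBGB
After move 3 (U): U=WWYY F=RRGB R=GBRR B=OOGB L=GBOO
After move 4 (U): U=YWYW F=GBGB R=OORR B=GBGB L=RROO
After move 5 (U): U=YYWW F=OOGB R=GBRR B=RRGB L=GBOO
After move 6 (F'): F=OBOG U=YYGR R=WBYR D=BOYW L=GWOW
After move 7 (U): U=GYRY F=WBOG R=RRYR B=GWGB L=OBOW
Query 1: F[2] = O
Query 2: D[0] = B
Query 3: F[0] = W
Query 4: L[1] = B

Answer: O B W B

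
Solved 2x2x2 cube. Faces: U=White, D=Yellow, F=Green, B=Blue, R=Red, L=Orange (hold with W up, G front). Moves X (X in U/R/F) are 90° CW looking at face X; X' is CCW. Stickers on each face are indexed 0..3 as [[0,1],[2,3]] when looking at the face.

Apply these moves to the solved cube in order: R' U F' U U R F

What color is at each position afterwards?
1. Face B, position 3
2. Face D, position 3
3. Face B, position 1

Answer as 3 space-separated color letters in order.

Answer: B R W

Derivation:
After move 1 (R'): R=RRRR U=WBWB F=GWGW D=YGYG B=YBYB
After move 2 (U): U=WWBB F=RRGW R=YBRR B=OOYB L=GWOO
After move 3 (F'): F=RWRG U=WWYR R=GBYR D=WOYG L=GBOB
After move 4 (U): U=YWRW F=GBRG R=OOYR B=GBYB L=RWOB
After move 5 (U): U=RYWW F=OORG R=GBYR B=RWYB L=GBOB
After move 6 (R): R=YGRB U=ROWG F=OORG D=WYYR B=WWYB
After move 7 (F): F=ROGO U=ROBB R=WGGB D=RYYR L=GWOY
Query 1: B[3] = B
Query 2: D[3] = R
Query 3: B[1] = W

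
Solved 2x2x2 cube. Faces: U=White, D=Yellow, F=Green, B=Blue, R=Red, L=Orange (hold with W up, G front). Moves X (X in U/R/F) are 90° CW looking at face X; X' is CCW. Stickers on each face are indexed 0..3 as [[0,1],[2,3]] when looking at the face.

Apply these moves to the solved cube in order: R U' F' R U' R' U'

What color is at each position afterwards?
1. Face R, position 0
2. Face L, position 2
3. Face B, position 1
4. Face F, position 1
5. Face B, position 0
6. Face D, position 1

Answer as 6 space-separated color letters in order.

After move 1 (R): R=RRRR U=WGWG F=GYGY D=YBYB B=WBWB
After move 2 (U'): U=GGWW F=OOGY R=GYRR B=RRWB L=WBOO
After move 3 (F'): F=OYOG U=GGGR R=BYYR D=BOYB L=WWOW
After move 4 (R): R=YBRY U=GYGG F=OOOB D=BWYR B=RRGB
After move 5 (U'): U=YGGG F=WWOB R=OORY B=YBGB L=RROW
After move 6 (R'): R=OYOR U=YGGY F=WGOG D=BWYB B=RBWB
After move 7 (U'): U=GYYG F=RROG R=WGOR B=OYWB L=RBOW
Query 1: R[0] = W
Query 2: L[2] = O
Query 3: B[1] = Y
Query 4: F[1] = R
Query 5: B[0] = O
Query 6: D[1] = W

Answer: W O Y R O W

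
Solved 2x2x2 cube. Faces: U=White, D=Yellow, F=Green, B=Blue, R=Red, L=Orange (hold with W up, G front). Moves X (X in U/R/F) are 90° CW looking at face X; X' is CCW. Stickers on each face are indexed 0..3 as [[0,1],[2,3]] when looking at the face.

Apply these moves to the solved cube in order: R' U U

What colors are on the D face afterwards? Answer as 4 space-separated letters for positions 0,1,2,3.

Answer: Y G Y G

Derivation:
After move 1 (R'): R=RRRR U=WBWB F=GWGW D=YGYG B=YBYB
After move 2 (U): U=WWBB F=RRGW R=YBRR B=OOYB L=GWOO
After move 3 (U): U=BWBW F=YBGW R=OORR B=GWYB L=RROO
Query: D face = YGYG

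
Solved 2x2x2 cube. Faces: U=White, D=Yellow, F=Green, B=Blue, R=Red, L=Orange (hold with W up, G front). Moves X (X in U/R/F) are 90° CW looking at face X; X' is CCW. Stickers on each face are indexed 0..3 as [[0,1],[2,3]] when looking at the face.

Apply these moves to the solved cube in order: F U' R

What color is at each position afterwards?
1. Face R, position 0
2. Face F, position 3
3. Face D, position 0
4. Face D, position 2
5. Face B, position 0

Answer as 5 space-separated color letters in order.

After move 1 (F): F=GGGG U=WWOO R=WRWR D=RRYY L=OYOY
After move 2 (U'): U=WOWO F=OYGG R=GGWR B=WRBB L=BBOY
After move 3 (R): R=WGRG U=WYWG F=ORGY D=RBYW B=OROB
Query 1: R[0] = W
Query 2: F[3] = Y
Query 3: D[0] = R
Query 4: D[2] = Y
Query 5: B[0] = O

Answer: W Y R Y O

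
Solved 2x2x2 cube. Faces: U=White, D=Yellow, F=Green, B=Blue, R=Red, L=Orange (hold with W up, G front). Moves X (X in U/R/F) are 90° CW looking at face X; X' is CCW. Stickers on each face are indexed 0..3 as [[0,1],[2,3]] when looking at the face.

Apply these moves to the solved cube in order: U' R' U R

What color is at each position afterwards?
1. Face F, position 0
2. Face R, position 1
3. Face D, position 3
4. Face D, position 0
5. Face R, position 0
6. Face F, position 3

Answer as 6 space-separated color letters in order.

After move 1 (U'): U=WWWW F=OOGG R=GGRR B=RRBB L=BBOO
After move 2 (R'): R=GRGR U=WBWR F=OWGW D=YOYG B=YRYB
After move 3 (U): U=WWRB F=GRGW R=YRGR B=BBYB L=OWOO
After move 4 (R): R=GYRR U=WRRW F=GOGG D=YYYB B=BBWB
Query 1: F[0] = G
Query 2: R[1] = Y
Query 3: D[3] = B
Query 4: D[0] = Y
Query 5: R[0] = G
Query 6: F[3] = G

Answer: G Y B Y G G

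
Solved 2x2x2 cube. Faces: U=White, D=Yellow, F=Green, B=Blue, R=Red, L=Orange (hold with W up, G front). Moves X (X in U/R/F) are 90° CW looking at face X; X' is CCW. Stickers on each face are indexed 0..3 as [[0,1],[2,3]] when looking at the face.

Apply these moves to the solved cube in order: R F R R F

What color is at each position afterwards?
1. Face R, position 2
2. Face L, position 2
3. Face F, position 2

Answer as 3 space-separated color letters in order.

Answer: B O W

Derivation:
After move 1 (R): R=RRRR U=WGWG F=GYGY D=YBYB B=WBWB
After move 2 (F): F=GGYY U=WGOO R=WRGR D=RRYB L=OYOB
After move 3 (R): R=GWRR U=WGOY F=GRYB D=RWYW B=OBGB
After move 4 (R): R=RGRW U=WROB F=GWYW D=RGYO B=YBGB
After move 5 (F): F=YGWW U=WRBY R=OGBW D=RRYO L=OROG
Query 1: R[2] = B
Query 2: L[2] = O
Query 3: F[2] = W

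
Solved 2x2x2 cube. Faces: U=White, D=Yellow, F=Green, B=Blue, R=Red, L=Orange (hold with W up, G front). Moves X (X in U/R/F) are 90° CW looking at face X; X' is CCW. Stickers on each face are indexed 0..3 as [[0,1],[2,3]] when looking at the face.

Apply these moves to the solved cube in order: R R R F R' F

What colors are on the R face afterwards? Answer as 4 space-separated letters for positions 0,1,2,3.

After move 1 (R): R=RRRR U=WGWG F=GYGY D=YBYB B=WBWB
After move 2 (R): R=RRRR U=WYWY F=GBGB D=YWYW B=GBGB
After move 3 (R): R=RRRR U=WBWB F=GWGW D=YGYG B=YBYB
After move 4 (F): F=GGWW U=WBOO R=WRBR D=RRYG L=OYOG
After move 5 (R'): R=RRWB U=WYOY F=GBWO D=RGYW B=GBRB
After move 6 (F): F=WGOB U=WYGY R=ORYB D=WRYW L=OROG
Query: R face = ORYB

Answer: O R Y B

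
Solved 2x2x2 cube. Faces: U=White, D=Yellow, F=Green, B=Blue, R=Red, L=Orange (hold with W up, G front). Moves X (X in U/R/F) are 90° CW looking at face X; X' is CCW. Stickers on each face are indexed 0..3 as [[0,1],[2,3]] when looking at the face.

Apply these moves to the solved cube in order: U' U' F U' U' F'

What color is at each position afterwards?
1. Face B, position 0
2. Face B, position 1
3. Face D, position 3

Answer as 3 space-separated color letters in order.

After move 1 (U'): U=WWWW F=OOGG R=GGRR B=RRBB L=BBOO
After move 2 (U'): U=WWWW F=BBGG R=OORR B=GGBB L=RROO
After move 3 (F): F=GBGB U=WWOR R=WOWR D=ROYY L=RYOY
After move 4 (U'): U=WRWO F=RYGB R=GBWR B=WOBB L=GGOY
After move 5 (U'): U=ROWW F=GGGB R=RYWR B=GBBB L=WOOY
After move 6 (F'): F=GBGG U=RORW R=OYRR D=OYYY L=WWOW
Query 1: B[0] = G
Query 2: B[1] = B
Query 3: D[3] = Y

Answer: G B Y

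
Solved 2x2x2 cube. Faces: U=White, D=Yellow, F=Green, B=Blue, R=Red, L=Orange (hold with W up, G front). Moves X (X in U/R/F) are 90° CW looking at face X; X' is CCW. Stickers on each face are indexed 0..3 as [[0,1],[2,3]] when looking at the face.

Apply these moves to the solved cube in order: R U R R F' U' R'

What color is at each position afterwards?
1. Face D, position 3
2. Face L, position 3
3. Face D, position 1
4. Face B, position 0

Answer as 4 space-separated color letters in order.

Answer: G G B G

Derivation:
After move 1 (R): R=RRRR U=WGWG F=GYGY D=YBYB B=WBWB
After move 2 (U): U=WWGG F=RRGY R=WBRR B=OOWB L=GYOO
After move 3 (R): R=RWRB U=WRGY F=RBGB D=YWYO B=GOWB
After move 4 (R): R=RRBW U=WBGB F=RWGO D=YWYG B=YORB
After move 5 (F'): F=WORG U=WBRB R=WRYW D=YOYG L=GBOG
After move 6 (U'): U=BBWR F=GBRG R=WOYW B=WRRB L=YOOG
After move 7 (R'): R=OWWY U=BRWW F=GBRR D=YBYG B=GROB
Query 1: D[3] = G
Query 2: L[3] = G
Query 3: D[1] = B
Query 4: B[0] = G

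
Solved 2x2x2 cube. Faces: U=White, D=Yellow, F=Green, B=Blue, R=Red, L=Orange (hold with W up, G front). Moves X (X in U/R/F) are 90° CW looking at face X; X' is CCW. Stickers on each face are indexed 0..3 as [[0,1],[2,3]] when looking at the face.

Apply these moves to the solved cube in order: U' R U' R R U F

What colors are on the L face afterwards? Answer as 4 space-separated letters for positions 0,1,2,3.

After move 1 (U'): U=WWWW F=OOGG R=GGRR B=RRBB L=BBOO
After move 2 (R): R=RGRG U=WOWG F=OYGY D=YBYR B=WRWB
After move 3 (U'): U=OGWW F=BBGY R=OYRG B=RGWB L=WROO
After move 4 (R): R=ROGY U=OBWY F=BBGR D=YWYR B=WGGB
After move 5 (R): R=GRYO U=OBWR F=BWGR D=YGYW B=YGBB
After move 6 (U): U=WORB F=GRGR R=YGYO B=WRBB L=BWOO
After move 7 (F): F=GGRR U=WOOW R=RGBO D=YYYW L=BYOG
Query: L face = BYOG

Answer: B Y O G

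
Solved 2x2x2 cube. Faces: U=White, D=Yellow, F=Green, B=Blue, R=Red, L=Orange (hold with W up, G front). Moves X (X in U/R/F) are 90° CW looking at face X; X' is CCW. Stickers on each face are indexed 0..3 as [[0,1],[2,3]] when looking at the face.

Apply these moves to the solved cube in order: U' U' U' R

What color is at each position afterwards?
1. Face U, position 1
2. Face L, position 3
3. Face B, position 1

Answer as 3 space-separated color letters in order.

Answer: R O O

Derivation:
After move 1 (U'): U=WWWW F=OOGG R=GGRR B=RRBB L=BBOO
After move 2 (U'): U=WWWW F=BBGG R=OORR B=GGBB L=RROO
After move 3 (U'): U=WWWW F=RRGG R=BBRR B=OOBB L=GGOO
After move 4 (R): R=RBRB U=WRWG F=RYGY D=YBYO B=WOWB
Query 1: U[1] = R
Query 2: L[3] = O
Query 3: B[1] = O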